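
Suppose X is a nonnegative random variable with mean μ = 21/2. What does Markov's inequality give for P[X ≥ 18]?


μ = E[X] = 21/2, a = 18.
Markov: P[X ≥ 18] ≤ μ/a = (21/2)/18 = 7/12.
Numerically: ≈ 0.583333.
(Since a = 18 > μ = 10.500000, the bound 7/12 is < 1 and informative.)

P[X ≥ 18] ≤ 7/12 ≈ 0.583333.


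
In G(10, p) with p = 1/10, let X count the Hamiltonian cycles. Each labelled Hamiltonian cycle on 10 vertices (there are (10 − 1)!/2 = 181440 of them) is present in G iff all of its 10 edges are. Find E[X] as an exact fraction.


K_10 has (10 − 1)!/2 = 181440 labelled Hamiltonian cycles.
For each such Hamiltonian cycle H, let X_H = 1 if all 10 edges of H are present in G. Then P[X_H = 1] = p^{10} = (1/10)^{10} = 1/10000000000.
By linearity of expectation: E[X] = Σ_H E[X_H] = 181440 · p^{10} = 181440 · 1/10000000000 = 567/31250000.
Numerically: E[X] ≈ 1.81e-05.

E[X] = 181440 · (1/10)^{10} = 567/31250000 ≈ 1.81e-05.


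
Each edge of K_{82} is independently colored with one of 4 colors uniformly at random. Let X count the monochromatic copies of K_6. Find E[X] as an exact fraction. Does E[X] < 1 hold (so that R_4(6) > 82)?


E[X] = C(82, 6) · 4^{1 − 15} = 350161812 · 4^{−14} = 350161812/268435456.
As a reduced fraction: E[X] = 87540453/67108864 ≈ 1.304454.
Is E[X] < 1? NO.
Since E[X] ≥ 1, the first-moment bound is inconclusive at n = 82; it does NOT by itself certify R_4(6) > 82.

E[X] = 87540453/67108864 ≈ 1.304454; E[X] ≥ 1; first-moment method inconclusive here.


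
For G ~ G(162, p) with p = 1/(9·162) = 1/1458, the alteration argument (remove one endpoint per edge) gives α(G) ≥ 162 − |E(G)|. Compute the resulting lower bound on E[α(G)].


E[|E(G)|] = C(162, 2)·p = 13041 · (1/1458) = 161/18.
E[α(G)] ≥ n − E[|E(G)|] = 162 − 161/18 = 2755/18.
Numerically: ≈ 153.055556.
(This is only a lower bound; the true E[α(G)] may be larger.)

E[α(G)] ≥ 2755/18 ≈ 153.055556.


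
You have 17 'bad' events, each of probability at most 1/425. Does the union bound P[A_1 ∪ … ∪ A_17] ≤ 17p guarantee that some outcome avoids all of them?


Union bound: P[∪_{i=1}^{17} A_i] ≤ Σ_i P[A_i] ≤ 17·p = 17·(1/425) = 1/25.
Numerically: 1/25 ≈ 0.0400.
Is 1/25 < 1? YES.
Since P[∪ A_i] ≤ 1/25 < 1, the complement has P[∩ A_i^c] ≥ 1 − 1/25 = 24/25 > 0, so some outcome avoids every A_i.

17·p = 1/25 ≈ 0.0400; existence CERTIFIED by the union bound.


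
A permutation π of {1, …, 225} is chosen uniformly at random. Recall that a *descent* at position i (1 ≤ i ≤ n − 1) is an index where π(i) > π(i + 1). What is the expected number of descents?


Write X = Σ X_I over i = 1, …, 224, with X_I the indicator of one descent.
There are 224 indicators.
For each fixed i, the pair (π(i), π(i+1)) is a uniformly random ordered pair of distinct values from {1, …, 225}; by symmetry P[π(i) > π(i+1)] = 1/2.
By linearity: E[X] = 224 · (1/2) = (225 − 1) · (1/2) = 112 ≈ 112.00000.

E[X] = 112 = 112.00000.


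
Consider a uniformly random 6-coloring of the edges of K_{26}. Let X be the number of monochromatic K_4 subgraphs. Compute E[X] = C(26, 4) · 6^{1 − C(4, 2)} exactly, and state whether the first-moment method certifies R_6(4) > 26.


E[X] = C(26, 4) · 6^{1 − 6} = 14950 · 6^{−5} = 14950/7776.
As a reduced fraction: E[X] = 7475/3888 ≈ 1.92258.
Is E[X] < 1? NO.
Since E[X] ≥ 1, the first-moment bound is inconclusive at n = 26; it does NOT by itself certify R_6(4) > 26.

E[X] = 7475/3888 ≈ 1.92258; E[X] ≥ 1; first-moment method inconclusive here.


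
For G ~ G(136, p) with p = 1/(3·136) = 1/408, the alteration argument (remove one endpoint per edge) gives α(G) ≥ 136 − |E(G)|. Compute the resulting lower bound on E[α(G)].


E[|E(G)|] = C(136, 2)·p = 9180 · (1/408) = 45/2.
E[α(G)] ≥ n − E[|E(G)|] = 136 − 45/2 = 227/2.
Numerically: ≈ 113.500000.
(This is only a lower bound; the true E[α(G)] may be larger.)

E[α(G)] ≥ 227/2 ≈ 113.500000.


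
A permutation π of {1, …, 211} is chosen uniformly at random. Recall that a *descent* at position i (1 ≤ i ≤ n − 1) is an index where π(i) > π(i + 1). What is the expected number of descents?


Write X = Σ X_I over i = 1, …, 210, with X_I the indicator of one descent.
There are 210 indicators.
For each fixed i, the pair (π(i), π(i+1)) is a uniformly random ordered pair of distinct values from {1, …, 211}; by symmetry P[π(i) > π(i+1)] = 1/2.
By linearity: E[X] = 210 · (1/2) = (211 − 1) · (1/2) = 105 ≈ 105.000000.

E[X] = 105 = 105.000000.


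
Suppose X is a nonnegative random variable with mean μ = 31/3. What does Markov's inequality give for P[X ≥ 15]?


μ = E[X] = 31/3, a = 15.
Markov: P[X ≥ 15] ≤ μ/a = (31/3)/15 = 31/45.
Numerically: ≈ 0.688889.
(Since a = 15 > μ = 10.333333, the bound 31/45 is < 1 and informative.)

P[X ≥ 15] ≤ 31/45 ≈ 0.688889.


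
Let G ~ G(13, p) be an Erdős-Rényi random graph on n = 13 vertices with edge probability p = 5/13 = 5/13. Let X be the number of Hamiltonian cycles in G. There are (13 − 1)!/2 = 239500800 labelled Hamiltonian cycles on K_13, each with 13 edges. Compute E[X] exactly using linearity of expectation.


K_13 has (13 − 1)!/2 = 239500800 labelled Hamiltonian cycles.
For each such Hamiltonian cycle H, let X_H = 1 if all 13 edges of H are present in G. Then P[X_H = 1] = p^{13} = (5/13)^{13} = 1220703125/302875106592253.
By linearity: E[X] = Σ_H E[X_H] = 239500800 · p^{13} = 239500800 · 1220703125/302875106592253 = 292359375000000000/302875106592253.
Numerically: E[X] ≈ 965.3.

E[X] = 239500800 · (5/13)^{13} = 292359375000000000/302875106592253 ≈ 965.3.


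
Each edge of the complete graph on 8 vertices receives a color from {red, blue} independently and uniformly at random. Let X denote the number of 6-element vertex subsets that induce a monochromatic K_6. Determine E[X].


Let X = Σ_S X_S over the C(8, 6) = 28 subsets S of size 6, where X_S = 1 if the K_6 on S is monochromatic.
For a fixed S, the K_6 on S has C(6, 2) = 15 edges. P[all 15 edges red] = (1/2)^15, and likewise for blue, so P[monochromatic] = 2·(1/2)^15 = 2^{1 − 15} = 1/16384.
By linearity: E[X] = C(8, 6) · 2^{1 − 15} = 28 · 1/16384 = 7/4096.
Numerically: E[X] ≈ 0.002.

E[X] = C(8,6)·2^(1−C(6,2)) = 7/4096 ≈ 0.002.


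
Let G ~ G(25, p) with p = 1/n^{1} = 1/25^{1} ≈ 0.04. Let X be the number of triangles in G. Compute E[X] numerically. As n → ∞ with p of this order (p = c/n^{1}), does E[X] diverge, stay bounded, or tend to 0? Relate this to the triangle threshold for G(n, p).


Number of potential triangles: C(25, 3) = 2300.
Each occurs with probability p³ ≈ (0.04)³ ≈ 6.40000000e-05.
By linearity: E[X] = C(25, 3)·p³ ≈ 2300 · 6.40000000e-05 ≈ 0.147200.
Here α = 1, so p = 1/n is exactly at the triangle threshold p ~ 1/n. Asymptotically E[X] → c³/6 = 1³/6 = 1/6 ≈ 0.166667, a bounded constant. In this regime the triangle count is asymptotically Poisson(c³/6).

E[X] ≈ 0.147200; in regime p = Θ(1/n^{1}) E[X] stays bounded (at the triangle threshold p ~ 1/n).


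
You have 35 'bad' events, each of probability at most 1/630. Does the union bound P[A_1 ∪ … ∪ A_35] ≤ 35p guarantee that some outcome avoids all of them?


Union bound: P[∪_{i=1}^{35} A_i] ≤ Σ_i P[A_i] ≤ 35·p = 35·(1/630) = 1/18.
Numerically: 1/18 ≈ 0.056.
Is 1/18 < 1? YES.
Since P[∪ A_i] ≤ 1/18 < 1, the complement has P[∩ A_i^c] ≥ 1 − 1/18 = 17/18 > 0, so some outcome avoids every A_i.

35·p = 1/18 ≈ 0.056; existence CERTIFIED by the union bound.


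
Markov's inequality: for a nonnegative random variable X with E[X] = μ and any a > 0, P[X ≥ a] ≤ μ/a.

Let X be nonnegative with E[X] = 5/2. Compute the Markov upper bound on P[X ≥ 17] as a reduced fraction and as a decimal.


μ = E[X] = 5/2, a = 17.
Markov: P[X ≥ 17] ≤ μ/a = (5/2)/17 = 5/34.
Numerically: ≈ 0.147059.
(Since a = 17 > μ = 2.500000, the bound 5/34 is < 1 and informative.)

P[X ≥ 17] ≤ 5/34 ≈ 0.147059.


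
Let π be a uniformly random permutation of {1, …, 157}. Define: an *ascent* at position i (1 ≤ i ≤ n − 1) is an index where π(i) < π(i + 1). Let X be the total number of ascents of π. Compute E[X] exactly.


Write X = Σ X_I over i = 1, …, 156, with X_I the indicator of one ascent.
There are 156 indicators.
For each fixed i, the pair (π(i), π(i+1)) is a uniformly random ordered pair of distinct values from {1, …, 157}; by symmetry P[π(i) < π(i+1)] = 1/2.
By linearity: E[X] = 156 · (1/2) = (157 − 1) · (1/2) = 78 ≈ 78.00000.

E[X] = 78 = 78.00000.


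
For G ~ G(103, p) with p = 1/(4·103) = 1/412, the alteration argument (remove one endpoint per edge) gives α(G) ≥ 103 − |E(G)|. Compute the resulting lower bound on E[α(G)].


E[|E(G)|] = C(103, 2)·p = 5253 · (1/412) = 51/4.
E[α(G)] ≥ n − E[|E(G)|] = 103 − 51/4 = 361/4.
Numerically: ≈ 90.250000.
(This is only a lower bound; the true E[α(G)] may be larger.)

E[α(G)] ≥ 361/4 ≈ 90.250000.


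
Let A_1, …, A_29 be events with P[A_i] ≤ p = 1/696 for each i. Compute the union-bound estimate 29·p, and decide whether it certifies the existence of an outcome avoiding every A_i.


Union bound: P[∪_{i=1}^{29} A_i] ≤ Σ_i P[A_i] ≤ 29·p = 29·(1/696) = 1/24.
Numerically: 1/24 ≈ 0.0416667.
Is 1/24 < 1? YES.
Since P[∪ A_i] ≤ 1/24 < 1, the complement has P[∩ A_i^c] ≥ 1 − 1/24 = 23/24 > 0, so some outcome avoids every A_i.

29·p = 1/24 ≈ 0.0416667; existence CERTIFIED by the union bound.


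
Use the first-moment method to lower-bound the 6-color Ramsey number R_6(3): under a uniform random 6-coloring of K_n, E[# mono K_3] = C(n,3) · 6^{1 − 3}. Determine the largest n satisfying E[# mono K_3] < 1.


We need C(n, 3) · 6^{1 − 3} < 1, i.e. C(n, 3) < 6^{3 − 1} = 36.
Check values of n near the boundary:
  n = 3: C(3, 3) = 1; 1 < 36? YES
  n = 4: C(4, 3) = 4; 4 < 36? YES
  n = 5: C(5, 3) = 10; 10 < 36? YES
  n = 6: C(6, 3) = 20; 20 < 36? YES
  n = 7: C(7, 3) = 35; 35 < 36? YES
  n = 8: C(8, 3) = 56; 56 < 36? NO
The largest n with C(n, 3) < 36 is n = 7 (where E[X] = 35/36 ≈ 0.972222). Hence R_6(3) > 7, i.e. R_6(3) ≥ 8.

Largest n = 7; hence R_6(3) > 7.


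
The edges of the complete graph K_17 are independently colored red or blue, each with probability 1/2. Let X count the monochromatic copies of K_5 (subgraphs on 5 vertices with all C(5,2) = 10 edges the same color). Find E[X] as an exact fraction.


Let X = Σ_S X_S over the C(17, 5) = 6188 subsets S of size 5, where X_S = 1 if the K_5 on S is monochromatic.
For a fixed S, the K_5 on S has C(5, 2) = 10 edges. P[all 10 edges red] = (1/2)^10, and likewise for blue, so P[monochromatic] = 2·(1/2)^10 = 2^{1 − 10} = 1/512.
By linearity: E[X] = C(17, 5) · 2^{1 − 10} = 6188 · 1/512 = 1547/128.
Numerically: E[X] ≈ 12.086.

E[X] = C(17,5)·2^(1−C(5,2)) = 1547/128 ≈ 12.086.


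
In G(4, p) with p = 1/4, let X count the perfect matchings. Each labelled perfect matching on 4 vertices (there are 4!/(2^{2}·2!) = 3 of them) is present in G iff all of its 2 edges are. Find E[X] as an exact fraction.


K_4 has 4!/(2^{2}·2!) = 3 labelled perfect matchings.
For each such perfect matching H, let X_H = 1 if all 2 edges of H are present in G. Then P[X_H = 1] = p^{2} = (1/4)^{2} = 1/16.
By linearity: E[X] = Σ_H E[X_H] = 3 · p^{2} = 3 · 1/16 = 3/16.
Numerically: E[X] ≈ 0.1875.

E[X] = 3 · (1/4)^{2} = 3/16 ≈ 0.1875.


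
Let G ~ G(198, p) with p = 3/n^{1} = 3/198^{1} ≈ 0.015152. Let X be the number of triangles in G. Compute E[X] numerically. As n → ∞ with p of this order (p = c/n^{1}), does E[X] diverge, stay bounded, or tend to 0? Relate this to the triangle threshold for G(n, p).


Number of potential triangles: C(198, 3) = 1274196.
Each occurs with probability p³ ≈ (0.015152)³ ≈ 3.4783093e-06.
By linearity: E[X] = C(198, 3)·p³ ≈ 1274196 · 3.4783093e-06 ≈ 4.43205.
Here α = 1, so p = 3/n is exactly at the triangle threshold p ~ 1/n. Asymptotically E[X] → c³/6 = 3³/6 = 9/2 ≈ 4.50000, a bounded constant. In this regime the triangle count is asymptotically Poisson(c³/6).

E[X] ≈ 4.43205; in regime p = Θ(1/n^{1}) E[X] stays bounded (at the triangle threshold p ~ 1/n).


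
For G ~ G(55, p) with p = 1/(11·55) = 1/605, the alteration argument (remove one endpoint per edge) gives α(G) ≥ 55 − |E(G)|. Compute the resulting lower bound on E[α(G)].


E[|E(G)|] = C(55, 2)·p = 1485 · (1/605) = 27/11.
E[α(G)] ≥ n − E[|E(G)|] = 55 − 27/11 = 578/11.
Numerically: ≈ 52.5455.
(This is only a lower bound; the true E[α(G)] may be larger.)

E[α(G)] ≥ 578/11 ≈ 52.5455.


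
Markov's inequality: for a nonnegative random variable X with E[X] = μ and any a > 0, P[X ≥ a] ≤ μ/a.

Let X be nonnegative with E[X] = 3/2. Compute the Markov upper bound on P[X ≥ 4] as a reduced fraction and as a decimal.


μ = E[X] = 3/2, a = 4.
Markov: P[X ≥ 4] ≤ μ/a = (3/2)/4 = 3/8.
Numerically: ≈ 0.37500.
(Since a = 4 > μ = 1.50000, the bound 3/8 is < 1 and informative.)

P[X ≥ 4] ≤ 3/8 ≈ 0.37500.


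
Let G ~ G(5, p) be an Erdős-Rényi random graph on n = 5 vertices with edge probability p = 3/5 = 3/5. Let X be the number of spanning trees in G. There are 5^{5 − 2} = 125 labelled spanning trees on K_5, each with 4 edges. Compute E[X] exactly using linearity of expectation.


K_5 has 5^{5 − 2} = 125 labelled spanning trees.
For each such spanning tree H, let X_H = 1 if all 4 edges of H are present in G. Then P[X_H = 1] = p^{4} = (3/5)^{4} = 81/625.
By linearity: E[X] = Σ_H E[X_H] = 125 · p^{4} = 125 · 81/625 = 81/5.
Numerically: E[X] ≈ 16.2.

E[X] = 125 · (3/5)^{4} = 81/5 ≈ 16.2.


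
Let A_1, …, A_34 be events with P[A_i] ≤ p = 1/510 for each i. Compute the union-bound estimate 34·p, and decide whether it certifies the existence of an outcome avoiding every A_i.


Union bound: P[∪_{i=1}^{34} A_i] ≤ Σ_i P[A_i] ≤ 34·p = 34·(1/510) = 1/15.
Numerically: 1/15 ≈ 0.0667.
Is 1/15 < 1? YES.
Since P[∪ A_i] ≤ 1/15 < 1, the complement has P[∩ A_i^c] ≥ 1 − 1/15 = 14/15 > 0, so some outcome avoids every A_i.

34·p = 1/15 ≈ 0.0667; existence CERTIFIED by the union bound.


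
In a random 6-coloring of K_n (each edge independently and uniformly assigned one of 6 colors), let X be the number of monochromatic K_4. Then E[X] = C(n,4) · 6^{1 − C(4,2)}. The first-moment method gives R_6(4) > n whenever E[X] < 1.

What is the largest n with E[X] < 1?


We need C(n, 4) · 6^{1 − 6} < 1, i.e. C(n, 4) < 6^{6 − 1} = 7776.
Check values of n near the boundary:
  n = 21: C(21, 4) = 5985; 5985 < 7776? YES
  n = 22: C(22, 4) = 7315; 7315 < 7776? YES
  n = 23: C(23, 4) = 8855; 8855 < 7776? NO
The largest n with C(n, 4) < 7776 is n = 22 (where E[X] = 7315/7776 ≈ 0.9407150). Hence R_6(4) > 22, i.e. R_6(4) ≥ 23.

Largest n = 22; hence R_6(4) > 22.


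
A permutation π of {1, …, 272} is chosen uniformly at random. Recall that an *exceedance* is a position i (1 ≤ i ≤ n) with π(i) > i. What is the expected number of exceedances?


Write X = Σ_{i=1}^{272} X_i, where X_i = 1_{π(i) > i}.
For each fixed i, π(i) is uniform over {1, …, 272} (marginal of a uniform permutation), so P[π(i) > i] = (n − i)/n. Summing: Σ_{i=1}^{272} (n − i)/n = (0 + 1 + … + 271)/272 = 272(272 − 1)/(2·272) = (272 − 1)/2.
Hence E[X] = Σ_{i=1}^{272} (272 − i)/272 = 271/2 ≈ 135.50000.

E[X] = 271/2 = 135.50000.


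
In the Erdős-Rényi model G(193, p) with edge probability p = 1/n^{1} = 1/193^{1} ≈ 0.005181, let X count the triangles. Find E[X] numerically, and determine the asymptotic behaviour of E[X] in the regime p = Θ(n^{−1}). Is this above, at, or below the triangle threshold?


Number of potential triangles: C(193, 3) = 1179616.
Each occurs with probability p³ ≈ (0.005181)³ ≈ 1.391003e-07.
By linearity: E[X] = C(193, 3)·p³ ≈ 1179616 · 1.391003e-07 ≈ 0.1641.
Here α = 1, so p = 1/n is exactly at the triangle threshold p ~ 1/n. Asymptotically E[X] → c³/6 = 1³/6 = 1/6 ≈ 0.1667, a bounded constant. In this regime the triangle count is asymptotically Poisson(c³/6).

E[X] ≈ 0.1641; in regime p = Θ(1/n^{1}) E[X] stays bounded (at the triangle threshold p ~ 1/n).


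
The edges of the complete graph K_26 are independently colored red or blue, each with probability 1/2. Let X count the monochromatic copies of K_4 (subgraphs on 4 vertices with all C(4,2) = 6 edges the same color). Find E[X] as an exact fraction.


Let X = Σ_S X_S over the C(26, 4) = 14950 subsets S of size 4, where X_S = 1 if the K_4 on S is monochromatic.
For a fixed S, the K_4 on S has C(4, 2) = 6 edges. P[all 6 edges red] = (1/2)^6, and likewise for blue, so P[monochromatic] = 2·(1/2)^6 = 2^{1 − 6} = 1/32.
By linearity of expectation: E[X] = C(26, 4) · 2^{1 − 6} = 14950 · 1/32 = 7475/16.
Numerically: E[X] ≈ 467.187500.

E[X] = C(26,4)·2^(1−C(4,2)) = 7475/16 ≈ 467.187500.


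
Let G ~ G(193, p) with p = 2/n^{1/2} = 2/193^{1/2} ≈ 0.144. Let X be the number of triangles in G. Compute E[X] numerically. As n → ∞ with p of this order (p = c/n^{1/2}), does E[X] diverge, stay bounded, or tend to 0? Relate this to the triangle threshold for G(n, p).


Number of potential triangles: C(193, 3) = 1179616.
Each occurs with probability p³ ≈ (0.144)³ ≈ 2.983692e-03.
By linearity: E[X] = C(193, 3)·p³ ≈ 1179616 · 2.983692e-03 ≈ 3519.6111.
Since α = 1/2 < 1, p = c/n^{1/2} ≫ 1/n is above the triangle threshold p ~ 1/n. Asymptotically E[X] ~ (c³/6)·n^{3(1−α)} = (2³/6)·n^{1.5} → ∞; triangles are abundant w.h.p.

E[X] ≈ 3519.6111; in regime p = Θ(1/n^{1/2}) E[X] diverges (above the triangle threshold p ~ 1/n).


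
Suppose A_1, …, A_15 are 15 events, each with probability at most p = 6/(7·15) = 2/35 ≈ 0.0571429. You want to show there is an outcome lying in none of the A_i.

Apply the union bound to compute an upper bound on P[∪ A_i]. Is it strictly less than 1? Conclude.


Union bound: P[∪_{i=1}^{15} A_i] ≤ Σ_i P[A_i] ≤ 15·p = 15·(2/35) = 6/7.
Numerically: 6/7 ≈ 0.8571429.
Is 6/7 < 1? YES.
Since P[∪ A_i] ≤ 6/7 < 1, the complement has P[∩ A_i^c] ≥ 1 − 6/7 = 1/7 > 0, so some outcome avoids every A_i.

15·p = 6/7 ≈ 0.8571429; existence CERTIFIED by the union bound.


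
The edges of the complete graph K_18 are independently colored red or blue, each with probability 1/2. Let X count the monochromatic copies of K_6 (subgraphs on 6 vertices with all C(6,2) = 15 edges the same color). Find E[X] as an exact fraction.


Let X = Σ_S X_S over the C(18, 6) = 18564 subsets S of size 6, where X_S = 1 if the K_6 on S is monochromatic.
For a fixed S, the K_6 on S has C(6, 2) = 15 edges. P[all 15 edges red] = (1/2)^15, and likewise for blue, so P[monochromatic] = 2·(1/2)^15 = 2^{1 − 15} = 1/16384.
By linearity: E[X] = C(18, 6) · 2^{1 − 15} = 18564 · 1/16384 = 4641/4096.
Numerically: E[X] ≈ 1.1331.

E[X] = C(18,6)·2^(1−C(6,2)) = 4641/4096 ≈ 1.1331.


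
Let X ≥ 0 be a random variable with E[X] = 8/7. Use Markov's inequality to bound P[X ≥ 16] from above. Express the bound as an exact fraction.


μ = E[X] = 8/7, a = 16.
Markov: P[X ≥ 16] ≤ μ/a = (8/7)/16 = 1/14.
Numerically: ≈ 0.0714.
(Since a = 16 > μ = 1.1429, the bound 1/14 is < 1 and informative.)

P[X ≥ 16] ≤ 1/14 ≈ 0.0714.


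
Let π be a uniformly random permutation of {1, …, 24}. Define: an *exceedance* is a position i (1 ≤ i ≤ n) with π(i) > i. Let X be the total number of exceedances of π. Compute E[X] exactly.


Write X = Σ_{i=1}^{24} X_i, where X_i = 1_{π(i) > i}.
For each fixed i, π(i) is uniform over {1, …, 24} (marginal of a uniform permutation), so P[π(i) > i] = (n − i)/n. Summing: Σ_{i=1}^{24} (n − i)/n = (0 + 1 + … + 23)/24 = 24(24 − 1)/(2·24) = (24 − 1)/2.
Hence E[X] = Σ_{i=1}^{24} (24 − i)/24 = 23/2 ≈ 11.5000.

E[X] = 23/2 = 11.5000.


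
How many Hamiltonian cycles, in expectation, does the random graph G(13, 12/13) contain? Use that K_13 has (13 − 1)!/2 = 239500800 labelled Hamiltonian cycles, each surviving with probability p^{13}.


K_13 has (13 − 1)!/2 = 239500800 labelled Hamiltonian cycles.
For each such Hamiltonian cycle H, let X_H = 1 if all 13 edges of H are present in G. Then P[X_H = 1] = p^{13} = (12/13)^{13} = 106993205379072/302875106592253.
Summing the indicators: E[X] = Σ_H E[X_H] = 239500800 · p^{13} = 239500800 · 106993205379072/302875106592253 = 25624958282852047257600/302875106592253.
Numerically: E[X] ≈ 8.46e+07.

E[X] = 239500800 · (12/13)^{13} = 25624958282852047257600/302875106592253 ≈ 8.46e+07.


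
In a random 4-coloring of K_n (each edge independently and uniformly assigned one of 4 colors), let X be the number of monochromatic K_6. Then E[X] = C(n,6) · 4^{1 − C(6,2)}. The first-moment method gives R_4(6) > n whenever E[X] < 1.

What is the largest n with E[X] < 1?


We need C(n, 6) · 4^{1 − 15} < 1, i.e. C(n, 6) < 4^{15 − 1} = 268435456.
Check values of n near the boundary:
  n = 72: C(72, 6) = 156238908; 156238908 < 268435456? YES
  n = 73: C(73, 6) = 170230452; 170230452 < 268435456? YES
  n = 74: C(74, 6) = 185250786; 185250786 < 268435456? YES
  n = 75: C(75, 6) = 201359550; 201359550 < 268435456? YES
  n = 76: C(76, 6) = 218618940; 218618940 < 268435456? YES
  n = 77: C(77, 6) = 237093780; 237093780 < 268435456? YES
  n = 78: C(78, 6) = 256851595; 256851595 < 268435456? YES
  n = 79: C(79, 6) = 277962685; 277962685 < 268435456? NO
  n = 80: C(80, 6) = 300500200; 300500200 < 268435456? NO
The largest n with C(n, 6) < 268435456 is n = 78 (where E[X] = 256851595/268435456 ≈ 0.9568468). Hence R_4(6) > 78, i.e. R_4(6) ≥ 79.

Largest n = 78; hence R_4(6) > 78.


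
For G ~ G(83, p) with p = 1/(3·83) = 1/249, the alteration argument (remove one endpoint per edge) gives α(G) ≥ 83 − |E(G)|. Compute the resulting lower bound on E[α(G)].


E[|E(G)|] = C(83, 2)·p = 3403 · (1/249) = 41/3.
E[α(G)] ≥ n − E[|E(G)|] = 83 − 41/3 = 208/3.
Numerically: ≈ 69.333.
(This is only a lower bound; the true E[α(G)] may be larger.)

E[α(G)] ≥ 208/3 ≈ 69.333.


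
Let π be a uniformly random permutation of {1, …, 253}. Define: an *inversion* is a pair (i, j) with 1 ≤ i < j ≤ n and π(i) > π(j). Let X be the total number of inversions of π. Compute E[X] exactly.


Write X = Σ X_I over the C(253, 2) = 31878 pairs i < j, with X_I the indicator of one inversion.
There are 31878 indicators.
For each fixed pair i < j, the values π(i) and π(j) are two distinct elements of {1, …, 253} in uniformly random order; by symmetry P[π(i) > π(j)] = 1/2.
By linearity: E[X] = 31878 · (1/2) = C(253, 2) · (1/2) = 31878/2 = 15939 ≈ 15939.000.

E[X] = 15939 = 15939.000.


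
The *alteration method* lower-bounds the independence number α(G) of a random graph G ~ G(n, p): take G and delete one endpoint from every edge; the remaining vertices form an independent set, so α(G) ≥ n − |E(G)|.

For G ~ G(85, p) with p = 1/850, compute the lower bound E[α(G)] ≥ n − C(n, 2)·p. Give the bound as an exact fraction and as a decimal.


E[|E(G)|] = C(85, 2)·p = 3570 · (1/850) = 21/5.
E[α(G)] ≥ n − E[|E(G)|] = 85 − 21/5 = 404/5.
Numerically: ≈ 80.800.
(This is only a lower bound; the true E[α(G)] may be larger.)

E[α(G)] ≥ 404/5 ≈ 80.800.


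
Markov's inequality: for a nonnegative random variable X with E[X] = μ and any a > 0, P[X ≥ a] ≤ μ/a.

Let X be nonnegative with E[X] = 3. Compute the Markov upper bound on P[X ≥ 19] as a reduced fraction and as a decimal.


μ = E[X] = 3, a = 19.
Markov: P[X ≥ 19] ≤ μ/a = (3)/19 = 3/19.
Numerically: ≈ 0.1579.
(Since a = 19 > μ = 3.0000, the bound 3/19 is < 1 and informative.)

P[X ≥ 19] ≤ 3/19 ≈ 0.1579.


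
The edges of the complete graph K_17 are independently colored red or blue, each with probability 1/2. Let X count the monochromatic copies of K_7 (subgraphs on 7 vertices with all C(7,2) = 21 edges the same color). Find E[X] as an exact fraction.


Let X = Σ_S X_S over the C(17, 7) = 19448 subsets S of size 7, where X_S = 1 if the K_7 on S is monochromatic.
For a fixed S, the K_7 on S has C(7, 2) = 21 edges. P[all 21 edges red] = (1/2)^21, and likewise for blue, so P[monochromatic] = 2·(1/2)^21 = 2^{1 − 21} = 1/1048576.
By linearity of expectation: E[X] = C(17, 7) · 2^{1 − 21} = 19448 · 1/1048576 = 2431/131072.
Numerically: E[X] ≈ 0.01855.

E[X] = C(17,7)·2^(1−C(7,2)) = 2431/131072 ≈ 0.01855.


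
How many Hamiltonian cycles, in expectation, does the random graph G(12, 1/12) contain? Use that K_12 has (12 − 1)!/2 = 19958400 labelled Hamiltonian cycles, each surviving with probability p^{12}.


K_12 has (12 − 1)!/2 = 19958400 labelled Hamiltonian cycles.
For each such Hamiltonian cycle H, let X_H = 1 if all 12 edges of H are present in G. Then P[X_H = 1] = p^{12} = (1/12)^{12} = 1/8916100448256.
Summing the indicators: E[X] = Σ_H E[X_H] = 19958400 · p^{12} = 19958400 · 1/8916100448256 = 1925/859963392.
Numerically: E[X] ≈ 2.23847e-06.

E[X] = 19958400 · (1/12)^{12} = 1925/859963392 ≈ 2.23847e-06.


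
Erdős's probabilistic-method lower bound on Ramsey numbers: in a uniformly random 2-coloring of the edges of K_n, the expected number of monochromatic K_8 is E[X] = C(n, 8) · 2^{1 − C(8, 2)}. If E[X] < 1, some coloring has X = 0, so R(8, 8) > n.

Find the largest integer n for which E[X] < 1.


We need C(n, 8) · 2^{1 − 28} < 1, i.e. C(n, 8) < 2^{28 − 1} = 134217728.
Check values of n near the boundary:
  n = 40: C(40, 8) = 76904685; 76904685 < 134217728? YES
  n = 41: C(41, 8) = 95548245; 95548245 < 134217728? YES
  n = 42: C(42, 8) = 118030185; 118030185 < 134217728? YES
  n = 43: C(43, 8) = 145008513; 145008513 < 134217728? NO
The largest n with C(n, 8) < 134217728 is n = 42 (where E[X] = 118030185/134217728 ≈ 0.8793934). Hence R(8, 8) > 42, i.e. R(8, 8) ≥ 43.

Largest n = 42; hence R(8, 8) > 42.


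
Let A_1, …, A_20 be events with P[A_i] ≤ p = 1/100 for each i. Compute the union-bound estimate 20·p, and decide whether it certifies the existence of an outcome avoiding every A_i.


Union bound: P[∪_{i=1}^{20} A_i] ≤ Σ_i P[A_i] ≤ 20·p = 20·(1/100) = 1/5.
Numerically: 1/5 ≈ 0.20000.
Is 1/5 < 1? YES.
Since P[∪ A_i] ≤ 1/5 < 1, the complement has P[∩ A_i^c] ≥ 1 − 1/5 = 4/5 > 0, so some outcome avoids every A_i.

20·p = 1/5 ≈ 0.20000; existence CERTIFIED by the union bound.


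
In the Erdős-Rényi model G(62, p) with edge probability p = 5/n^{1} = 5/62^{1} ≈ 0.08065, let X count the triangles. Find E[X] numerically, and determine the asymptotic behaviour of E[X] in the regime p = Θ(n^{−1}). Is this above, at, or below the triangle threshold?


Number of potential triangles: C(62, 3) = 37820.
Each occurs with probability p³ ≈ (0.08065)³ ≈ 5.244873e-04.
By linearity: E[X] = C(62, 3)·p³ ≈ 37820 · 5.244873e-04 ≈ 19.8361.
Here α = 1, so p = 5/n is exactly at the triangle threshold p ~ 1/n. Asymptotically E[X] → c³/6 = 5³/6 = 125/6 ≈ 20.8333, a bounded constant. In this regime the triangle count is asymptotically Poisson(c³/6).

E[X] ≈ 19.8361; in regime p = Θ(1/n^{1}) E[X] stays bounded (at the triangle threshold p ~ 1/n).


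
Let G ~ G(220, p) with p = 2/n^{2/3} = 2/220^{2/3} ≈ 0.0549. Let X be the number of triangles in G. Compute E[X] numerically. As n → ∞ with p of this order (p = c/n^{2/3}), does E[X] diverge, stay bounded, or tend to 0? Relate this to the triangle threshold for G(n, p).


Number of potential triangles: C(220, 3) = 1750540.
Each occurs with probability p³ ≈ (0.0549)³ ≈ 1.65289e-04.
By linearity: E[X] = C(220, 3)·p³ ≈ 1750540 · 1.65289e-04 ≈ 289.345.
Since α = 2/3 < 1, p = c/n^{2/3} ≫ 1/n is above the triangle threshold p ~ 1/n. Asymptotically E[X] ~ (c³/6)·n^{3(1−α)} = (2³/6)·n^{1} → ∞; triangles are abundant w.h.p.

E[X] ≈ 289.345; in regime p = Θ(1/n^{2/3}) E[X] diverges (above the triangle threshold p ~ 1/n).


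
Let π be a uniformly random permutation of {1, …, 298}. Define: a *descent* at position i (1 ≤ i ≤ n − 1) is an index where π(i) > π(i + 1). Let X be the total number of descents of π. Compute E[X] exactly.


Write X = Σ X_I over i = 1, …, 297, with X_I the indicator of one descent.
There are 297 indicators.
For each fixed i, the pair (π(i), π(i+1)) is a uniformly random ordered pair of distinct values from {1, …, 298}; by symmetry P[π(i) > π(i+1)] = 1/2.
By linearity: E[X] = 297 · (1/2) = (298 − 1) · (1/2) = 297/2 ≈ 148.50000.

E[X] = 297/2 = 148.50000.


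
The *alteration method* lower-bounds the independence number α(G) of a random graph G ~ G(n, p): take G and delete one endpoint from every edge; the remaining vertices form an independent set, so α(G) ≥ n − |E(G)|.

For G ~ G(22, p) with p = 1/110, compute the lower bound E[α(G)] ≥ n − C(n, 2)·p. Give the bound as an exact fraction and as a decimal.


E[|E(G)|] = C(22, 2)·p = 231 · (1/110) = 21/10.
E[α(G)] ≥ n − E[|E(G)|] = 22 − 21/10 = 199/10.
Numerically: ≈ 19.90000.
(This is only a lower bound; the true E[α(G)] may be larger.)

E[α(G)] ≥ 199/10 ≈ 19.90000.


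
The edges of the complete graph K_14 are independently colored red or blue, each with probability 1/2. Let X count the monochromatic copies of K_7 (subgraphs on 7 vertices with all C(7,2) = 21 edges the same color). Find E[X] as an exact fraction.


Let X = Σ_S X_S over the C(14, 7) = 3432 subsets S of size 7, where X_S = 1 if the K_7 on S is monochromatic.
For a fixed S, the K_7 on S has C(7, 2) = 21 edges. P[all 21 edges red] = (1/2)^21, and likewise for blue, so P[monochromatic] = 2·(1/2)^21 = 2^{1 − 21} = 1/1048576.
By linearity of expectation: E[X] = C(14, 7) · 2^{1 − 21} = 3432 · 1/1048576 = 429/131072.
Numerically: E[X] ≈ 0.003.

E[X] = C(14,7)·2^(1−C(7,2)) = 429/131072 ≈ 0.003.


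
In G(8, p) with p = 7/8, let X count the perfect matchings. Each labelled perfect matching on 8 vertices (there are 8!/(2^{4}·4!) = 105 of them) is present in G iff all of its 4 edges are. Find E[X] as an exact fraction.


K_8 has 8!/(2^{4}·4!) = 105 labelled perfect matchings.
For each such perfect matching H, let X_H = 1 if all 4 edges of H are present in G. Then P[X_H = 1] = p^{4} = (7/8)^{4} = 2401/4096.
By linearity of expectation: E[X] = Σ_H E[X_H] = 105 · p^{4} = 105 · 2401/4096 = 252105/4096.
Numerically: E[X] ≈ 61.549.

E[X] = 105 · (7/8)^{4} = 252105/4096 ≈ 61.549.


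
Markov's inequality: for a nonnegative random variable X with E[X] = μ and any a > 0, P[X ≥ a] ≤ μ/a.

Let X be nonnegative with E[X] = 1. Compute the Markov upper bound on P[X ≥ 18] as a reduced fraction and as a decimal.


μ = E[X] = 1, a = 18.
Markov: P[X ≥ 18] ≤ μ/a = (1)/18 = 1/18.
Numerically: ≈ 0.05556.
(Since a = 18 > μ = 1.00000, the bound 1/18 is < 1 and informative.)

P[X ≥ 18] ≤ 1/18 ≈ 0.05556.


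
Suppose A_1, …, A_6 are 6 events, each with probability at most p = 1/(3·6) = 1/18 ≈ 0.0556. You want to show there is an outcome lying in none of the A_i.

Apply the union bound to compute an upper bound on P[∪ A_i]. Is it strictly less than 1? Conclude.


Union bound: P[∪_{i=1}^{6} A_i] ≤ Σ_i P[A_i] ≤ 6·p = 6·(1/18) = 1/3.
Numerically: 1/3 ≈ 0.3333.
Is 1/3 < 1? YES.
Since P[∪ A_i] ≤ 1/3 < 1, the complement has P[∩ A_i^c] ≥ 1 − 1/3 = 2/3 > 0, so some outcome avoids every A_i.

6·p = 1/3 ≈ 0.3333; existence CERTIFIED by the union bound.


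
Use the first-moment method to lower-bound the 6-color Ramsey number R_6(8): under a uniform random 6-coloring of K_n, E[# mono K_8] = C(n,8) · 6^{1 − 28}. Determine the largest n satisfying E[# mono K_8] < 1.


We need C(n, 8) · 6^{1 − 28} < 1, i.e. C(n, 8) < 6^{28 − 1} = 1023490369077469249536.
Check values of n near the boundary:
  n = 1592: C(1592, 8) = 1005480414540892933435; 1005480414540892933435 < 1023490369077469249536? YES
  n = 1593: C(1593, 8) = 1010555394551193970323; 1010555394551193970323 < 1023490369077469249536? YES
  n = 1594: C(1594, 8) = 1015652773590544255167; 1015652773590544255167 < 1023490369077469249536? YES
  n = 1595: C(1595, 8) = 1020772636343363633895; 1020772636343363633895 < 1023490369077469249536? YES
  n = 1596: C(1596, 8) = 1025915067760710553965; 1025915067760710553965 < 1023490369077469249536? NO
  n = 1597: C(1597, 8) = 1031080153060953275445; 1031080153060953275445 < 1023490369077469249536? NO
The largest n with C(n, 8) < 1023490369077469249536 is n = 1595 (where E[X] = 113419181815929292655/113721152119718805504 ≈ 0.99734). Hence R_6(8) > 1595, i.e. R_6(8) ≥ 1596.

Largest n = 1595; hence R_6(8) > 1595.


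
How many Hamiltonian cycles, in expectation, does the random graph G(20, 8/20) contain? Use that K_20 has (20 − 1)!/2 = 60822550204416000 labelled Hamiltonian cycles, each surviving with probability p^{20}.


K_20 has (20 − 1)!/2 = 60822550204416000 labelled Hamiltonian cycles.
For each such Hamiltonian cycle H, let X_H = 1 if all 20 edges of H are present in G. Then P[X_H = 1] = p^{20} = (2/5)^{20} = 1048576/95367431640625.
By linearity: E[X] = Σ_H E[X_H] = 60822550204416000 · p^{20} = 60822550204416000 · 1048576/95367431640625 = 510216531225165692928/762939453125.
Numerically: E[X] ≈ 6.68751e+08.

E[X] = 60822550204416000 · (2/5)^{20} = 510216531225165692928/762939453125 ≈ 6.68751e+08.


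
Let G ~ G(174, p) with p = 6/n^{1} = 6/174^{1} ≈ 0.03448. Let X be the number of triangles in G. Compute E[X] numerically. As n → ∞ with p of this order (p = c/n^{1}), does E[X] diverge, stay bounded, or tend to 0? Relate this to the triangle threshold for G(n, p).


Number of potential triangles: C(174, 3) = 862924.
Each occurs with probability p³ ≈ (0.03448)³ ≈ 4.100209e-05.
By linearity: E[X] = C(174, 3)·p³ ≈ 862924 · 4.100209e-05 ≈ 35.3817.
Here α = 1, so p = 6/n is exactly at the triangle threshold p ~ 1/n. Asymptotically E[X] → c³/6 = 6³/6 = 36 ≈ 36.0000, a bounded constant. In this regime the triangle count is asymptotically Poisson(c³/6).

E[X] ≈ 35.3817; in regime p = Θ(1/n^{1}) E[X] stays bounded (at the triangle threshold p ~ 1/n).


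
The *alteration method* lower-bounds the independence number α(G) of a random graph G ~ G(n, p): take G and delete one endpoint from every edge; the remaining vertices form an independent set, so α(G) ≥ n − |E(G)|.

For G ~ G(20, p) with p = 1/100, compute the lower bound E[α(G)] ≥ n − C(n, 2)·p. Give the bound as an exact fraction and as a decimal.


E[|E(G)|] = C(20, 2)·p = 190 · (1/100) = 19/10.
E[α(G)] ≥ n − E[|E(G)|] = 20 − 19/10 = 181/10.
Numerically: ≈ 18.100000.
(This is only a lower bound; the true E[α(G)] may be larger.)

E[α(G)] ≥ 181/10 ≈ 18.100000.


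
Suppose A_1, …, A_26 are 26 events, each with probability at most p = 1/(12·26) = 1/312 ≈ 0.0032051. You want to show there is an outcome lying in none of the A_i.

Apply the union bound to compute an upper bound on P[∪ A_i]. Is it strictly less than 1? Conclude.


Union bound: P[∪_{i=1}^{26} A_i] ≤ Σ_i P[A_i] ≤ 26·p = 26·(1/312) = 1/12.
Numerically: 1/12 ≈ 0.0833333.
Is 1/12 < 1? YES.
Since P[∪ A_i] ≤ 1/12 < 1, the complement has P[∩ A_i^c] ≥ 1 − 1/12 = 11/12 > 0, so some outcome avoids every A_i.

26·p = 1/12 ≈ 0.0833333; existence CERTIFIED by the union bound.


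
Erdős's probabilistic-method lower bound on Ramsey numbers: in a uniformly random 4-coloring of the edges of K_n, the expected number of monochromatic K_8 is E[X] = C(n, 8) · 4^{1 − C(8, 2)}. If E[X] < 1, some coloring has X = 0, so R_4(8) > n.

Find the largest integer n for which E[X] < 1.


We need C(n, 8) · 4^{1 − 28} < 1, i.e. C(n, 8) < 4^{28 − 1} = 18014398509481984.
Check values of n near the boundary:
  n = 405: C(405, 8) = 16745853821188050; 16745853821188050 < 18014398509481984? YES
  n = 406: C(406, 8) = 17082453897995850; 17082453897995850 < 18014398509481984? YES
  n = 407: C(407, 8) = 17424959239309050; 17424959239309050 < 18014398509481984? YES
  n = 408: C(408, 8) = 17773458424095231; 17773458424095231 < 18014398509481984? YES
  n = 409: C(409, 8) = 18128041135797879; 18128041135797879 < 18014398509481984? NO
  n = 410: C(410, 8) = 18488798173326195; 18488798173326195 < 18014398509481984? NO
The largest n with C(n, 8) < 18014398509481984 is n = 408 (where E[X] = 17773458424095231/18014398509481984 ≈ 0.987). Hence R_4(8) > 408, i.e. R_4(8) ≥ 409.

Largest n = 408; hence R_4(8) > 408.


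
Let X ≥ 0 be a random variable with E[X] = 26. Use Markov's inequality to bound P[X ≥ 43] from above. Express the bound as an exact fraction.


μ = E[X] = 26, a = 43.
Markov: P[X ≥ 43] ≤ μ/a = (26)/43 = 26/43.
Numerically: ≈ 0.6047.
(Since a = 43 > μ = 26.0000, the bound 26/43 is < 1 and informative.)

P[X ≥ 43] ≤ 26/43 ≈ 0.6047.


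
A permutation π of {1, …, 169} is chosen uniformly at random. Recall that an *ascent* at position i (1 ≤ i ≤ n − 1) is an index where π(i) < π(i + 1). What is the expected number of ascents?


Write X = Σ X_I over i = 1, …, 168, with X_I the indicator of one ascent.
There are 168 indicators.
For each fixed i, the pair (π(i), π(i+1)) is a uniformly random ordered pair of distinct values from {1, …, 169}; by symmetry P[π(i) < π(i+1)] = 1/2.
By linearity: E[X] = 168 · (1/2) = (169 − 1) · (1/2) = 84 ≈ 84.000000.

E[X] = 84 = 84.000000.


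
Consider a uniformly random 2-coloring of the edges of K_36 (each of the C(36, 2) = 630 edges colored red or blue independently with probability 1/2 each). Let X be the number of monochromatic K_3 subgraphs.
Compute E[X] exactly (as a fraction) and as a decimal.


Let X = Σ_S X_S over the C(36, 3) = 7140 subsets S of size 3, where X_S = 1 if the K_3 on S is monochromatic.
For a fixed S, the K_3 on S has C(3, 2) = 3 edges. P[all 3 edges red] = (1/2)^3, and likewise for blue, so P[monochromatic] = 2·(1/2)^3 = 2^{1 − 3} = 1/4.
Summing: E[X] = C(36, 3) · 2^{1 − 3} = 7140 · 1/4 = 1785.
Numerically: E[X] ≈ 1785.000.

E[X] = C(36,3)·2^(1−C(3,2)) = 1785 ≈ 1785.000.


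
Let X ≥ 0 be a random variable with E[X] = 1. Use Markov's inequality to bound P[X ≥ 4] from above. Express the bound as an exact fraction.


μ = E[X] = 1, a = 4.
Markov: P[X ≥ 4] ≤ μ/a = (1)/4 = 1/4.
Numerically: ≈ 0.250000.
(Since a = 4 > μ = 1.000000, the bound 1/4 is < 1 and informative.)

P[X ≥ 4] ≤ 1/4 ≈ 0.250000.


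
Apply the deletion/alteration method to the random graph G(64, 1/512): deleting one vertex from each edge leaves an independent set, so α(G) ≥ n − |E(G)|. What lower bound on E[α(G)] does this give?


E[|E(G)|] = C(64, 2)·p = 2016 · (1/512) = 63/16.
E[α(G)] ≥ n − E[|E(G)|] = 64 − 63/16 = 961/16.
Numerically: ≈ 60.062500.
(This is only a lower bound; the true E[α(G)] may be larger.)

E[α(G)] ≥ 961/16 ≈ 60.062500.


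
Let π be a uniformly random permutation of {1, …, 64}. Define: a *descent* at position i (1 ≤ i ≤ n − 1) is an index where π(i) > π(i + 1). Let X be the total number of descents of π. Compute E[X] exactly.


Write X = Σ X_I over i = 1, …, 63, with X_I the indicator of one descent.
There are 63 indicators.
For each fixed i, the pair (π(i), π(i+1)) is a uniformly random ordered pair of distinct values from {1, …, 64}; by symmetry P[π(i) > π(i+1)] = 1/2.
By linearity: E[X] = 63 · (1/2) = (64 − 1) · (1/2) = 63/2 ≈ 31.500000.

E[X] = 63/2 = 31.500000.


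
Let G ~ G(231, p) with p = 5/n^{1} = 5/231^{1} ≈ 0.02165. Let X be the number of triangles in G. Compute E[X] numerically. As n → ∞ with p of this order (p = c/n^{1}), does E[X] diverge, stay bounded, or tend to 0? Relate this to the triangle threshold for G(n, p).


Number of potential triangles: C(231, 3) = 2027795.
Each occurs with probability p³ ≈ (0.02165)³ ≈ 1.014084e-05.
By linearity: E[X] = C(231, 3)·p³ ≈ 2027795 · 1.014084e-05 ≈ 20.5636.
Here α = 1, so p = 5/n is exactly at the triangle threshold p ~ 1/n. Asymptotically E[X] → c³/6 = 5³/6 = 125/6 ≈ 20.8333, a bounded constant. In this regime the triangle count is asymptotically Poisson(c³/6).

E[X] ≈ 20.5636; in regime p = Θ(1/n^{1}) E[X] stays bounded (at the triangle threshold p ~ 1/n).
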